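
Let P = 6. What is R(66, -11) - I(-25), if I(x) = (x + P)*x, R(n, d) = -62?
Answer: -537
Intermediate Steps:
I(x) = x*(6 + x) (I(x) = (x + 6)*x = (6 + x)*x = x*(6 + x))
R(66, -11) - I(-25) = -62 - (-25)*(6 - 25) = -62 - (-25)*(-19) = -62 - 1*475 = -62 - 475 = -537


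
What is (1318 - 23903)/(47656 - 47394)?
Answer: -22585/262 ≈ -86.202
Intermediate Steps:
(1318 - 23903)/(47656 - 47394) = -22585/262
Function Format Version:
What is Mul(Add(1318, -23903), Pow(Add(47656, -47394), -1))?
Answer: Rational(-22585, 262) ≈ -86.202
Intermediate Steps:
Mul(Add(1318, -23903), Pow(Add(47656, -47394), -1)) = Mul(-22585, Pow(262, -1)) = Mul(-22585, Rational(1, 262)) = Rational(-22585, 262)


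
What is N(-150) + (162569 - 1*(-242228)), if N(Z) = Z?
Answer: 404647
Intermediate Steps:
N(-150) + (162569 - 1*(-242228)) = -150 + (162569 - 1*(-242228)) = -150 + (162569 + 242228) = -150 + 404797 = 404647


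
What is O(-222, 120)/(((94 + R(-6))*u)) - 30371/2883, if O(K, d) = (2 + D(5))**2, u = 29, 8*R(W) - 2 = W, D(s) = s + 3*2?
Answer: -163727479/15634509 ≈ -10.472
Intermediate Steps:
D(s) = 6 + s (D(s) = s + 6 = 6 + s)
R(W) = 1/4 + W/8
O(K, d) = 169 (O(K, d) = (2 + (6 + 5))**2 = (2 + 11)**2 = 13**2 = 169)
O(-222, 120)/(((94 + R(-6))*u)) - 30371/2883 = 169/(((94 + (1/4 + (1/8)*(-6)))*29)) - 30371/2883 = 169/(((94 + (1/4 - 3/4))*29)) - 30371*1/2883 = 169/(((94 - 1/2)*29)) - 30371/2883 = 169/(((187/2)*29)) - 30371/2883 = 169/(5423/2) - 30371/2883 = 169*(2/5423) - 30371/2883 = 338/5423 - 30371/2883 = -163727479/15634509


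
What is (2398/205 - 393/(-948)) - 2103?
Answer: -135447717/64780 ≈ -2090.9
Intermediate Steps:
(2398/205 - 393/(-948)) - 2103 = (2398*(1/205) - 393*(-1/948)) - 2103 = (2398/205 + 131/316) - 2103 = 784623/64780 - 2103 = -135447717/64780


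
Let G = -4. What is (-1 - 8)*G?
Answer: 36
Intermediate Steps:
(-1 - 8)*G = (-1 - 8)*(-4) = -9*(-4) = 36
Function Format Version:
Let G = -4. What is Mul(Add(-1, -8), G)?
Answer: 36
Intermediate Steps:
Mul(Add(-1, -8), G) = Mul(Add(-1, -8), -4) = Mul(-9, -4) = 36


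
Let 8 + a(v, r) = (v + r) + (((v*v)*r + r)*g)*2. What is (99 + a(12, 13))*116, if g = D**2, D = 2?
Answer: 1762736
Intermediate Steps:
g = 4 (g = 2**2 = 4)
a(v, r) = -8 + v + 9*r + 8*r*v**2 (a(v, r) = -8 + ((v + r) + (((v*v)*r + r)*4)*2) = -8 + ((r + v) + ((v**2*r + r)*4)*2) = -8 + ((r + v) + ((r*v**2 + r)*4)*2) = -8 + ((r + v) + ((r + r*v**2)*4)*2) = -8 + ((r + v) + (4*r + 4*r*v**2)*2) = -8 + ((r + v) + (8*r + 8*r*v**2)) = -8 + (v + 9*r + 8*r*v**2) = -8 + v + 9*r + 8*r*v**2)
(99 + a(12, 13))*116 = (99 + (-8 + 12 + 9*13 + 8*13*12**2))*116 = (99 + (-8 + 12 + 117 + 8*13*144))*116 = (99 + (-8 + 12 + 117 + 14976))*116 = (99 + 15097)*116 = 15196*116 = 1762736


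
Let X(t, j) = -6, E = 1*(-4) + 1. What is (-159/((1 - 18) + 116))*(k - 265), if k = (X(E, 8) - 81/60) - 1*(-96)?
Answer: 186931/660 ≈ 283.23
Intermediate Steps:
E = -3 (E = -4 + 1 = -3)
k = 1773/20 (k = (-6 - 81/60) - 1*(-96) = (-6 - 81*1/60) + 96 = (-6 - 27/20) + 96 = -147/20 + 96 = 1773/20 ≈ 88.650)
(-159/((1 - 18) + 116))*(k - 265) = (-159/((1 - 18) + 116))*(1773/20 - 265) = -159/(-17 + 116)*(-3527/20) = -159/99*(-3527/20) = -159*1/99*(-3527/20) = -53/33*(-3527/20) = 186931/660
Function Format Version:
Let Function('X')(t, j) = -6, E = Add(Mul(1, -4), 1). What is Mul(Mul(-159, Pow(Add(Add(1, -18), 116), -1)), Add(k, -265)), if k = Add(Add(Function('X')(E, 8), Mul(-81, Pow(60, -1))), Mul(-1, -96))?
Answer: Rational(186931, 660) ≈ 283.23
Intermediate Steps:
E = -3 (E = Add(-4, 1) = -3)
k = Rational(1773, 20) (k = Add(Add(-6, Mul(-81, Pow(60, -1))), Mul(-1, -96)) = Add(Add(-6, Mul(-81, Rational(1, 60))), 96) = Add(Add(-6, Rational(-27, 20)), 96) = Add(Rational(-147, 20), 96) = Rational(1773, 20) ≈ 88.650)
Mul(Mul(-159, Pow(Add(Add(1, -18), 116), -1)), Add(k, -265)) = Mul(Mul(-159, Pow(Add(Add(1, -18), 116), -1)), Add(Rational(1773, 20), -265)) = Mul(Mul(-159, Pow(Add(-17, 116), -1)), Rational(-3527, 20)) = Mul(Mul(-159, Pow(99, -1)), Rational(-3527, 20)) = Mul(Mul(-159, Rational(1, 99)), Rational(-3527, 20)) = Mul(Rational(-53, 33), Rational(-3527, 20)) = Rational(186931, 660)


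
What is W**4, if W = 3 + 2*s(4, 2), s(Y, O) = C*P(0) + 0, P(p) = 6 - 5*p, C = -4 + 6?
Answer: 531441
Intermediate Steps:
C = 2
s(Y, O) = 12 (s(Y, O) = 2*(6 - 5*0) + 0 = 2*(6 + 0) + 0 = 2*6 + 0 = 12 + 0 = 12)
W = 27 (W = 3 + 2*12 = 3 + 24 = 27)
W**4 = 27**4 = 531441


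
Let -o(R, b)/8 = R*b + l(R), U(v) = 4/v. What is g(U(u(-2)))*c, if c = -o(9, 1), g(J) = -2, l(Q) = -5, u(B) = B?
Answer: -64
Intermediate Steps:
o(R, b) = 40 - 8*R*b (o(R, b) = -8*(R*b - 5) = -8*(-5 + R*b) = 40 - 8*R*b)
c = 32 (c = -(40 - 8*9*1) = -(40 - 72) = -1*(-32) = 32)
g(U(u(-2)))*c = -2*32 = -64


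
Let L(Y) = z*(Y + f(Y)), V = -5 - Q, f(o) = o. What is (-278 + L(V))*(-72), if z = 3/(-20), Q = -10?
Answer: 20124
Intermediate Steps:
z = -3/20 (z = 3*(-1/20) = -3/20 ≈ -0.15000)
V = 5 (V = -5 - 1*(-10) = -5 + 10 = 5)
L(Y) = -3*Y/10 (L(Y) = -3*(Y + Y)/20 = -3*Y/10)
(-278 + L(V))*(-72) = (-278 - 3/10*5)*(-72) = (-278 - 3/2)*(-72) = -559/2*(-72) = 20124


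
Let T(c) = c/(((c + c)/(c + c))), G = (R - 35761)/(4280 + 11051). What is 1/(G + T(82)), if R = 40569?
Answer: 15331/1261950 ≈ 0.012149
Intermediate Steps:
G = 4808/15331 (G = (40569 - 35761)/(4280 + 11051) = 4808/15331 ≈ 0.31361)
T(c) = c (T(c) = c/(((2*c)/((2*c)))) = c/(((2*c)*(1/(2*c)))) = c/1 = c*1 = c)
1/(G + T(82)) = 1/(4808/15331 + 82) = 1/(1261950/15331) = 15331/1261950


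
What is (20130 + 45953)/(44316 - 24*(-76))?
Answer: 66083/46140 ≈ 1.4322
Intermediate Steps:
(20130 + 45953)/(44316 - 24*(-76)) = 66083/(44316 + 1824) = 66083/46140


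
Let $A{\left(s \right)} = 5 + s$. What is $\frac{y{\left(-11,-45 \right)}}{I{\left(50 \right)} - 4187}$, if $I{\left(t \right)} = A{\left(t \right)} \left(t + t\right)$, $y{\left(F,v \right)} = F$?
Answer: $- \frac{11}{1313} \approx -0.0083778$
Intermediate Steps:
$I{\left(t \right)} = 2 t \left(5 + t\right)$ ($I{\left(t \right)} = \left(5 + t\right) \left(t + t\right) = \left(5 + t\right) 2 t = 2 t \left(5 + t\right)$)
$\frac{y{\left(-11,-45 \right)}}{I{\left(50 \right)} - 4187} = - \frac{11}{2 \cdot 50 \left(5 + 50\right) - 4187} = - \frac{11}{2 \cdot 50 \cdot 55 - 4187} = - \frac{11}{5500 - 4187} = - \frac{11}{1313}$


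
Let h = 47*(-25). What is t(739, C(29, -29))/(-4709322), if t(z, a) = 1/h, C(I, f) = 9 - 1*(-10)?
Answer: 1/5533453350 ≈ 1.8072e-10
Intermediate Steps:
h = -1175
C(I, f) = 19 (C(I, f) = 9 + 10 = 19)
t(z, a) = -1/1175 (t(z, a) = 1/(-1175) = -1/1175)
t(739, C(29, -29))/(-4709322) = -1/1175/(-4709322) = -1/1175*(-1/4709322) = 1/5533453350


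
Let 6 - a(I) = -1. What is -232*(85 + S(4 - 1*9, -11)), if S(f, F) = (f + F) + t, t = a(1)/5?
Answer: -81664/5 ≈ -16333.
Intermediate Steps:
a(I) = 7 (a(I) = 6 - 1*(-1) = 6 + 1 = 7)
t = 7/5 ≈ 1.4000
S(f, F) = 7/5 + F + f (S(f, F) = (f + F) + 7/5 = (F + f) + 7/5 = 7/5 + F + f)
-232*(85 + S(4 - 1*9, -11)) = -232*(85 + (7/5 - 11 + (4 - 1*9))) = -232*(85 + (7/5 - 11 + (4 - 9))) = -232*(85 + (7/5 - 11 - 5)) = -232*(85 - 73/5) = -232*352/5 = -81664/5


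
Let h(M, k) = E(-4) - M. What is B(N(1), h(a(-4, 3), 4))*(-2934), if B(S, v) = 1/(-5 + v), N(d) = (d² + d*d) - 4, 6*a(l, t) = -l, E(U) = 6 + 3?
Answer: -4401/5 ≈ -880.20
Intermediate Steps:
E(U) = 9
a(l, t) = -l/6 (a(l, t) = (-l)/6 = -l/6)
N(d) = -4 + 2*d² (N(d) = (d² + d²) - 4 = 2*d² - 4 = -4 + 2*d²)
h(M, k) = 9 - M
B(N(1), h(a(-4, 3), 4))*(-2934) = -2934/(-5 + (9 - (-1)*(-4)/6)) = -2934/(-5 + (9 - 1*⅔)) = -2934/(-5 + (9 - ⅔)) = -2934/(-5 + 25/3) = -2934/(10/3) = (3/10)*(-2934) = -4401/5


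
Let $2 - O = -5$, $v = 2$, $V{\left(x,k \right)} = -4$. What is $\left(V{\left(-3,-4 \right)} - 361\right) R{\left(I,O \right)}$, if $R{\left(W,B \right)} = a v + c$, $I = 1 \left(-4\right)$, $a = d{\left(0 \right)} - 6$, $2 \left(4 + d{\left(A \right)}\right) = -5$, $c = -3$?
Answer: $10220$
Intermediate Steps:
$d{\left(A \right)} = - \frac{13}{2}$ ($d{\left(A \right)} = -4 + \frac{1}{2} \left(-5\right) = -4 - \frac{5}{2} = - \frac{13}{2}$)
$O = 7$ ($O = 2 - -5 = 2 + 5 = 7$)
$a = - \frac{25}{2}$ ($a = - \frac{13}{2} - 6 = - \frac{25}{2} \approx -12.5$)
$I = -4$
$R{\left(W,B \right)} = -28$ ($R{\left(W,B \right)} = \left(- \frac{25}{2}\right) 2 - 3 = -25 - 3 = -28$)
$\left(V{\left(-3,-4 \right)} - 361\right) R{\left(I,O \right)} = \left(-4 - 361\right) \left(-28\right) = \left(-365\right) \left(-28\right) = 10220$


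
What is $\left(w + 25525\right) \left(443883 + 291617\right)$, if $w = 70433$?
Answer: $70577109000$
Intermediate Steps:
$\left(w + 25525\right) \left(443883 + 291617\right) = \left(70433 + 25525\right) \left(443883 + 291617\right) = 95958 \cdot 735500 = 70577109000$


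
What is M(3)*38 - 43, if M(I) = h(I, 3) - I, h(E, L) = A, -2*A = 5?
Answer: -252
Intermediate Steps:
A = -5/2 (A = -½*5 = -5/2 ≈ -2.5000)
h(E, L) = -5/2
M(I) = -5/2 - I
M(3)*38 - 43 = (-5/2 - 1*3)*38 - 43 = (-5/2 - 3)*38 - 43 = -11/2*38 - 43 = -209 - 43 = -252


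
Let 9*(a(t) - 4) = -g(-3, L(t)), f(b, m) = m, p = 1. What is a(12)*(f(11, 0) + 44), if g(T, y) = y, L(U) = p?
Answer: 1540/9 ≈ 171.11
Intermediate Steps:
L(U) = 1
a(t) = 35/9 (a(t) = 4 + (-1*1)/9 = 4 + (⅑)*(-1) = 4 - ⅑ = 35/9)
a(12)*(f(11, 0) + 44) = 35*(0 + 44)/9 = (35/9)*44 = 1540/9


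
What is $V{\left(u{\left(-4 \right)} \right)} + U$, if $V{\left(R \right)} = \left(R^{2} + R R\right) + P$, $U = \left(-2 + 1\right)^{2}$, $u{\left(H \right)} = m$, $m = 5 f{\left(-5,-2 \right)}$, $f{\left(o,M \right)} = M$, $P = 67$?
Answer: $268$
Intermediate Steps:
$m = -10$ ($m = 5 \left(-2\right) = -10$)
$u{\left(H \right)} = -10$
$U = 1$ ($U = \left(-1\right)^{2} = 1$)
$V{\left(R \right)} = 67 + 2 R^{2}$ ($V{\left(R \right)} = \left(R^{2} + R R\right) + 67 = \left(R^{2} + R^{2}\right) + 67 = 2 R^{2} + 67 = 67 + 2 R^{2}$)
$V{\left(u{\left(-4 \right)} \right)} + U = \left(67 + 2 \left(-10\right)^{2}\right) + 1 = \left(67 + 2 \cdot 100\right) + 1 = \left(67 + 200\right) + 1 = 267 + 1 = 268$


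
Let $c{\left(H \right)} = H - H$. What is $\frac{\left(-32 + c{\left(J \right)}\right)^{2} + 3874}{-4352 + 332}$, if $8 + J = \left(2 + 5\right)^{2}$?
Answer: $- \frac{2449}{2010} \approx -1.2184$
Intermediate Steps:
$J = 41$ ($J = -8 + \left(2 + 5\right)^{2} = -8 + 7^{2} = -8 + 49 = 41$)
$c{\left(H \right)} = 0$
$\frac{\left(-32 + c{\left(J \right)}\right)^{2} + 3874}{-4352 + 332} = \frac{\left(-32 + 0\right)^{2} + 3874}{-4352 + 332} = \frac{\left(-32\right)^{2} + 3874}{-4020} = \left(1024 + 3874\right) \left(- \frac{1}{4020}\right) = 4898 \left(- \frac{1}{4020}\right) = - \frac{2449}{2010}$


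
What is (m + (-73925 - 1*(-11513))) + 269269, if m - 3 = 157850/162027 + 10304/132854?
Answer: 2226438783313994/10762967529 ≈ 2.0686e+5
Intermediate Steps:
m = 43609167641/10762967529 (m = 3 + (157850/162027 + 10304/132854) = 3 + (157850*(1/162027) + 10304*(1/132854)) = 3 + (157850/162027 + 5152/66427) = 3 + 11320265054/10762967529 = 43609167641/10762967529 ≈ 4.0518)
(m + (-73925 - 1*(-11513))) + 269269 = (43609167641/10762967529 + (-73925 - 1*(-11513))) + 269269 = (43609167641/10762967529 + (-73925 + 11513)) + 269269 = (43609167641/10762967529 - 62412) + 269269 = -671694720252307/10762967529 + 269269 = 2226438783313994/10762967529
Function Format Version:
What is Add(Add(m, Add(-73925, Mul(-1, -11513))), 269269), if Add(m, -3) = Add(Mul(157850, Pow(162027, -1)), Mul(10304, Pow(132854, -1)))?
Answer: Rational(2226438783313994, 10762967529) ≈ 2.0686e+5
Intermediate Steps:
m = Rational(43609167641, 10762967529) (m = Add(3, Add(Mul(157850, Pow(162027, -1)), Mul(10304, Pow(132854, -1)))) = Add(3, Add(Mul(157850, Rational(1, 162027)), Mul(10304, Rational(1, 132854)))) = Add(3, Add(Rational(157850, 162027), Rational(5152, 66427))) = Add(3, Rational(11320265054, 10762967529)) = Rational(43609167641, 10762967529) ≈ 4.0518)
Add(Add(m, Add(-73925, Mul(-1, -11513))), 269269) = Add(Add(Rational(43609167641, 10762967529), Add(-73925, Mul(-1, -11513))), 269269) = Add(Add(Rational(43609167641, 10762967529), Add(-73925, 11513)), 269269) = Add(Add(Rational(43609167641, 10762967529), -62412), 269269) = Add(Rational(-671694720252307, 10762967529), 269269) = Rational(2226438783313994, 10762967529)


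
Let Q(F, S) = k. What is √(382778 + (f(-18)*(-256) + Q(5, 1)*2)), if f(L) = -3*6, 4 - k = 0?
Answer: 7*√7906 ≈ 622.41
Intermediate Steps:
k = 4 (k = 4 - 1*0 = 4 + 0 = 4)
f(L) = -18
Q(F, S) = 4
√(382778 + (f(-18)*(-256) + Q(5, 1)*2)) = √(382778 + (-18*(-256) + 4*2)) = √(382778 + (4608 + 8)) = √(382778 + 4616) = √387394 = 7*√7906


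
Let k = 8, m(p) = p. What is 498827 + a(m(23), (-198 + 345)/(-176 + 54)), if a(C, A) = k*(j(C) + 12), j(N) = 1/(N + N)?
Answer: 11475233/23 ≈ 4.9892e+5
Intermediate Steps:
j(N) = 1/(2*N)
a(C, A) = 96 + 4/C (a(C, A) = 8*(1/(2*C) + 12) = 8*(12 + 1/(2*C)) = 96 + 4/C)
498827 + a(m(23), (-198 + 345)/(-176 + 54)) = 498827 + (96 + 4/23) = 498827 + 2212/23 = 11475233/23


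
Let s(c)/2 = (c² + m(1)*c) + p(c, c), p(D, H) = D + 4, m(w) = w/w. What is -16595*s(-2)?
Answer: -132760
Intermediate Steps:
m(w) = 1
p(D, H) = 4 + D
s(c) = 8 + 2*c² + 4*c (s(c) = 2*((c² + 1*c) + (4 + c)) = 2*((c² + c) + (4 + c)) = 2*((c + c²) + (4 + c)) = 2*(4 + c² + 2*c) = 8 + 2*c² + 4*c)
-16595*s(-2) = -16595*(8 + 2*(-2)² + 4*(-2)) = -16595*(8 + 2*4 - 8) = -16595*(8 + 8 - 8) = -16595*8 = -132760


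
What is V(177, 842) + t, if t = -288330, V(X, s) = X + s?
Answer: -287311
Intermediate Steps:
V(177, 842) + t = (177 + 842) - 288330 = 1019 - 288330 = -287311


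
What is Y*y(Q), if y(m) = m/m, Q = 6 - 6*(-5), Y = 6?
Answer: 6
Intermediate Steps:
Q = 36 (Q = 6 + 30 = 36)
y(m) = 1
Y*y(Q) = 6*1 = 6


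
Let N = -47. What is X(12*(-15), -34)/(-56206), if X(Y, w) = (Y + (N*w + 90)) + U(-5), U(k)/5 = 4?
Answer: -764/28103 ≈ -0.027186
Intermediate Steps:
U(k) = 20 (U(k) = 5*4 = 20)
X(Y, w) = 110 + Y - 47*w (X(Y, w) = (Y + (-47*w + 90)) + 20 = (Y + (90 - 47*w)) + 20 = (90 + Y - 47*w) + 20 = 110 + Y - 47*w)
X(12*(-15), -34)/(-56206) = (110 + 12*(-15) - 47*(-34))/(-56206) = (110 - 180 + 1598)*(-1/56206) = 1528*(-1/56206) = -764/28103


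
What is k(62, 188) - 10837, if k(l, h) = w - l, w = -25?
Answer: -10924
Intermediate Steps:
k(l, h) = -25 - l
k(62, 188) - 10837 = (-25 - 1*62) - 10837 = (-25 - 62) - 10837 = -87 - 10837 = -10924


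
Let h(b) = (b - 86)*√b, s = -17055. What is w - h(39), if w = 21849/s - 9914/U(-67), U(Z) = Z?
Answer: 55873129/380895 + 47*√39 ≈ 440.20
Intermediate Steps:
h(b) = √b*(-86 + b) (h(b) = (-86 + b)*√b = √b*(-86 + b))
w = 55873129/380895 (w = 21849/(-17055) - 9914/(-67) = 21849*(-1/17055) - 9914*(-1/67) = -7283/5685 + 9914/67 = 55873129/380895 ≈ 146.69)
w - h(39) = 55873129/380895 - √39*(-86 + 39) = 55873129/380895 - √39*(-47) = 55873129/380895 - (-47)*√39 = 55873129/380895 + 47*√39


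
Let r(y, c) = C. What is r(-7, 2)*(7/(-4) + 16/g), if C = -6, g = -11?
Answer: 423/22 ≈ 19.227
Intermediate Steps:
r(y, c) = -6
r(-7, 2)*(7/(-4) + 16/g) = -6*(7/(-4) + 16/(-11)) = -6*(7*(-1/4) + 16*(-1/11)) = -6*(-7/4 - 16/11) = -6*(-141/44) = 423/22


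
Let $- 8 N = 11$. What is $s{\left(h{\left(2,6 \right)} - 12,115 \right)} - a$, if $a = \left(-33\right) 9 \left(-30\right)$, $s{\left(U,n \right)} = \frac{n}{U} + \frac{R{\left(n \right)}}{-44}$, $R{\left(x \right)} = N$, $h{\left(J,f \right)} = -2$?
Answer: $- \frac{1997673}{224} \approx -8918.2$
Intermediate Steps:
$N = - \frac{11}{8}$ ($N = \left(- \frac{1}{8}\right) 11 = - \frac{11}{8} \approx -1.375$)
$R{\left(x \right)} = - \frac{11}{8}$
$s{\left(U,n \right)} = \frac{1}{32} + \frac{n}{U}$ ($s{\left(U,n \right)} = \frac{n}{U} - \frac{11}{8 \left(-44\right)} = \frac{n}{U} - - \frac{1}{32} = \frac{n}{U} + \frac{1}{32} = \frac{1}{32} + \frac{n}{U}$)
$a = 8910$ ($a = \left(-297\right) \left(-30\right) = 8910$)
$s{\left(h{\left(2,6 \right)} - 12,115 \right)} - a = \frac{115 + \frac{-2 - 12}{32}}{-2 - 12} - 8910 = \frac{115 + \frac{1}{32} \left(-14\right)}{-14} - 8910 = - \frac{115 - \frac{7}{16}}{14} - 8910 = \left(- \frac{1}{14}\right) \frac{1833}{16} - 8910 = - \frac{1833}{224} - 8910 = - \frac{1997673}{224}$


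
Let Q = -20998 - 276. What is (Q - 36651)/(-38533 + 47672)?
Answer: -57925/9139 ≈ -6.3382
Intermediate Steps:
Q = -21274
(Q - 36651)/(-38533 + 47672) = (-21274 - 36651)/(-38533 + 47672) = -57925/9139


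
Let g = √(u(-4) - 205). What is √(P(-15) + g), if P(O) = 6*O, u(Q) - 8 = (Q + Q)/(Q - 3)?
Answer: √(-4410 + 7*I*√9597)/7 ≈ 0.73539 + 9.5153*I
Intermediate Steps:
u(Q) = 8 + 2*Q/(-3 + Q) (u(Q) = 8 + (Q + Q)/(Q - 3) = 8 + (2*Q)/(-3 + Q) = 8 + 2*Q/(-3 + Q))
g = I*√9597/7 (g = √(2*(-12 + 5*(-4))/(-3 - 4) - 205) = √(2*(-12 - 20)/(-7) - 205) = √(2*(-⅐)*(-32) - 205) = √(64/7 - 205) = √(-1371/7) = I*√9597/7 ≈ 13.995*I)
√(P(-15) + g) = √(6*(-15) + I*√9597/7) = √(-90 + I*√9597/7)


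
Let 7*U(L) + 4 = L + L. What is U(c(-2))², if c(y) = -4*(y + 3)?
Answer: 144/49 ≈ 2.9388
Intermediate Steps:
c(y) = -12 - 4*y (c(y) = -4*(3 + y) = -12 - 4*y)
U(L) = -4/7 + 2*L/7 (U(L) = -4/7 + (L + L)/7 = -4/7 + (2*L)/7 = -4/7 + 2*L/7)
U(c(-2))² = (-4/7 + 2*(-12 - 4*(-2))/7)² = (-4/7 + 2*(-12 + 8)/7)² = (-4/7 + (2/7)*(-4))² = (-4/7 - 8/7)² = (-12/7)² = 144/49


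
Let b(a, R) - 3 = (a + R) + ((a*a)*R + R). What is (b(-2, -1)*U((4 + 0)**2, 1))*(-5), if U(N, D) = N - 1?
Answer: 375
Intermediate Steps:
U(N, D) = -1 + N
b(a, R) = 3 + a + 2*R + R*a**2 (b(a, R) = 3 + ((a + R) + ((a*a)*R + R)) = 3 + ((R + a) + (a**2*R + R)) = 3 + ((R + a) + (R*a**2 + R)) = 3 + ((R + a) + (R + R*a**2)) = 3 + (a + 2*R + R*a**2) = 3 + a + 2*R + R*a**2)
(b(-2, -1)*U((4 + 0)**2, 1))*(-5) = ((3 - 2 + 2*(-1) - 1*(-2)**2)*(-1 + (4 + 0)**2))*(-5) = ((3 - 2 - 2 - 1*4)*(-1 + 4**2))*(-5) = ((3 - 2 - 2 - 4)*(-1 + 16))*(-5) = -5*15*(-5) = -75*(-5) = 375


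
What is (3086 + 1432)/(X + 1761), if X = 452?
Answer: 4518/2213 ≈ 2.0416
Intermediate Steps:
(3086 + 1432)/(X + 1761) = (3086 + 1432)/(452 + 1761) = 4518/2213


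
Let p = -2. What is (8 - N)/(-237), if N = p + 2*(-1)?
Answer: -4/79 ≈ -0.050633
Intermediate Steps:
N = -4 (N = -2 + 2*(-1) = -2 - 2 = -4)
(8 - N)/(-237) = (8 - 1*(-4))/(-237) = (8 + 4)*(-1/237) = 12*(-1/237) = -4/79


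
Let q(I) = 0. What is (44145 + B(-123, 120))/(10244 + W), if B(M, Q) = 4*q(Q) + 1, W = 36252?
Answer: 22073/23248 ≈ 0.94946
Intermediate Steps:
B(M, Q) = 1 (B(M, Q) = 4*0 + 1 = 0 + 1 = 1)
(44145 + B(-123, 120))/(10244 + W) = (44145 + 1)/(10244 + 36252) = 44146/46496 = 44146*(1/46496) = 22073/23248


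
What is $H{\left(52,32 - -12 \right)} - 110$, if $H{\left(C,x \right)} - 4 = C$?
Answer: $-54$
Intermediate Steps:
$H{\left(C,x \right)} = 4 + C$
$H{\left(52,32 - -12 \right)} - 110 = \left(4 + 52\right) - 110 = 56 - 110 = -54$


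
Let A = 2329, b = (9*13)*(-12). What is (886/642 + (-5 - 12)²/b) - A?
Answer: -349704611/150228 ≈ -2327.8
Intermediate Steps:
b = -1404 (b = 117*(-12) = -1404)
(886/642 + (-5 - 12)²/b) - A = (886/642 + (-5 - 12)²/(-1404)) - 1*2329 = (886*(1/642) + (-17)²*(-1/1404)) - 2329 = (443/321 + 289*(-1/1404)) - 2329 = (443/321 - 289/1404) - 2329 = 176401/150228 - 2329 = -349704611/150228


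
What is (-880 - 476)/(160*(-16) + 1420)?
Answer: 113/95 ≈ 1.1895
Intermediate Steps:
(-880 - 476)/(160*(-16) + 1420) = -1356/(-2560 + 1420) = -1356/(-1140) = -1356*(-1/1140) = 113/95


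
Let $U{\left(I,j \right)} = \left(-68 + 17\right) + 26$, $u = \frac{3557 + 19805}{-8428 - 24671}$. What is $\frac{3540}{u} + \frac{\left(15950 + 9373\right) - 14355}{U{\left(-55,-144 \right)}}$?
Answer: $- \frac{1592747958}{292025} \approx -5454.1$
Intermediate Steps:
$u = - \frac{23362}{33099}$ ($u = \frac{23362}{-33099} = 23362 \left(- \frac{1}{33099}\right) = - \frac{23362}{33099} \approx -0.70582$)
$U{\left(I,j \right)} = -25$ ($U{\left(I,j \right)} = -51 + 26 = -25$)
$\frac{3540}{u} + \frac{\left(15950 + 9373\right) - 14355}{U{\left(-55,-144 \right)}} = \frac{3540}{- \frac{23362}{33099}} + \frac{\left(15950 + 9373\right) - 14355}{-25} = 3540 \left(- \frac{33099}{23362}\right) + \left(25323 - 14355\right) \left(- \frac{1}{25}\right) = - \frac{58585230}{11681} + 10968 \left(- \frac{1}{25}\right) = - \frac{58585230}{11681} - \frac{10968}{25} = - \frac{1592747958}{292025}$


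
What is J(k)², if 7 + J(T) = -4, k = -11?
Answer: 121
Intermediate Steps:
J(T) = -11 (J(T) = -7 - 4 = -11)
J(k)² = (-11)² = 121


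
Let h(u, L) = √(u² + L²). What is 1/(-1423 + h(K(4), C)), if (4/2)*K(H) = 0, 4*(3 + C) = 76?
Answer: -1/1407 ≈ -0.00071073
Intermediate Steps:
C = 16 (C = -3 + (¼)*76 = -3 + 19 = 16)
K(H) = 0 (K(H) = (½)*0 = 0)
h(u, L) = √(L² + u²)
1/(-1423 + h(K(4), C)) = 1/(-1423 + √(16² + 0²)) = 1/(-1423 + √(256 + 0)) = 1/(-1423 + √256) = 1/(-1423 + 16) = 1/(-1407) = -1/1407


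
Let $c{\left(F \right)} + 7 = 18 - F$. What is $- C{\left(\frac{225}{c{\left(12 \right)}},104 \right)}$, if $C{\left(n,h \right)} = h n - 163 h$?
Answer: $40352$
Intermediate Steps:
$c{\left(F \right)} = 11 - F$ ($c{\left(F \right)} = -7 - \left(-18 + F\right) = 11 - F$)
$C{\left(n,h \right)} = - 163 h + h n$
$- C{\left(\frac{225}{c{\left(12 \right)}},104 \right)} = - 104 \left(-163 + \frac{225}{11 - 12}\right) = - 104 \left(-163 + \frac{225}{-1}\right) = - 104 \left(-163 + 225 \left(-1\right)\right) = - 104 \left(-163 - 225\right) = - 104 \left(-388\right) = \left(-1\right) \left(-40352\right) = 40352$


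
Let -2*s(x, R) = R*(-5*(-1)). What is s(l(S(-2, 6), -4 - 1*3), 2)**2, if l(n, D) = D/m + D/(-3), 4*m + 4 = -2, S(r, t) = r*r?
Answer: 25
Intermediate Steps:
S(r, t) = r**2
m = -3/2 (m = -1 + (1/4)*(-2) = -1 - 1/2 = -3/2 ≈ -1.5000)
l(n, D) = -D (l(n, D) = D/(-3/2) + D/(-3) = D*(-2/3) + D*(-1/3) = -2*D/3 - D/3 = -D)
s(x, R) = -5*R/2 (s(x, R) = -R*(-5*(-1))/2 = -R*5/2 = -5*R/2)
s(l(S(-2, 6), -4 - 1*3), 2)**2 = (-5/2*2)**2 = (-5)**2 = 25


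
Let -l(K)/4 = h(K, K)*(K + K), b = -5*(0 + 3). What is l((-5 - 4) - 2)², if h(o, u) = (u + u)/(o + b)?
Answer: 937024/169 ≈ 5544.5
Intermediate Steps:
b = -15 (b = -5*3 = -15)
h(o, u) = 2*u/(-15 + o) (h(o, u) = (u + u)/(o - 15) = (2*u)/(-15 + o) = 2*u/(-15 + o))
l(K) = -16*K²/(-15 + K) (l(K) = -4*2*K/(-15 + K)*(K + K) = -4*2*K/(-15 + K)*2*K = -16*K²/(-15 + K))
l((-5 - 4) - 2)² = (-16*((-5 - 4) - 2)²/(-15 + ((-5 - 4) - 2)))² = (-16*(-9 - 2)²/(-15 + (-9 - 2)))² = (-16*(-11)²/(-15 - 11))² = (-16*121/(-26))² = (-16*121*(-1/26))² = (968/13)² = 937024/169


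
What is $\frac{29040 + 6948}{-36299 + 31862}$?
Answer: $- \frac{11996}{1479} \approx -8.1109$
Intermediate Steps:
$\frac{29040 + 6948}{-36299 + 31862} = \frac{35988}{-4437} = 35988 \left(- \frac{1}{4437}\right) = - \frac{11996}{1479}$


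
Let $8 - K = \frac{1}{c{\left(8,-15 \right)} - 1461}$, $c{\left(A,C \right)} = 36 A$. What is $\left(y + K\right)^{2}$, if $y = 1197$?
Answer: $\frac{1997886133156}{1375929} \approx 1.452 \cdot 10^{6}$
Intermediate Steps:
$K = \frac{9385}{1173}$ ($K = 8 - \frac{1}{36 \cdot 8 - 1461} = 8 - \frac{1}{288 - 1461} = 8 - \frac{1}{-1173} = 8 - - \frac{1}{1173} = 8 + \frac{1}{1173} = \frac{9385}{1173} \approx 8.0009$)
$\left(y + K\right)^{2} = \left(1197 + \frac{9385}{1173}\right)^{2} = \left(\frac{1413466}{1173}\right)^{2} = \frac{1997886133156}{1375929}$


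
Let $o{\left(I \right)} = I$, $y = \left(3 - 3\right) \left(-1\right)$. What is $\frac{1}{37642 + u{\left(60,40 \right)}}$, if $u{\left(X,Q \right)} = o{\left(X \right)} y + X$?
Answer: $\frac{1}{37702} \approx 2.6524 \cdot 10^{-5}$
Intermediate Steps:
$y = 0$ ($y = 0 \left(-1\right) = 0$)
$u{\left(X,Q \right)} = X$ ($u{\left(X,Q \right)} = X 0 + X = 0 + X = X$)
$\frac{1}{37642 + u{\left(60,40 \right)}} = \frac{1}{37642 + 60} = \frac{1}{37702}$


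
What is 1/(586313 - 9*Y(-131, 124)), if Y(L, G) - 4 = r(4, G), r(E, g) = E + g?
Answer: 1/585125 ≈ 1.7090e-6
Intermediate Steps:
Y(L, G) = 8 + G (Y(L, G) = 4 + (4 + G) = 8 + G)
1/(586313 - 9*Y(-131, 124)) = 1/(586313 - 9*(8 + 124)) = 1/(586313 - 9*132) = 1/(586313 - 1188) = 1/585125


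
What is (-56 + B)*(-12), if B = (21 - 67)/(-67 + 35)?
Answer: 2619/4 ≈ 654.75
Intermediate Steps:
B = 23/16 (B = -46/(-32) = -46*(-1/32) = 23/16 ≈ 1.4375)
(-56 + B)*(-12) = (-56 + 23/16)*(-12) = -873/16*(-12) = 2619/4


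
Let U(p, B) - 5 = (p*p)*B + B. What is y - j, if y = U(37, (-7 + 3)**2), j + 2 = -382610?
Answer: 404537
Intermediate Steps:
j = -382612 (j = -2 - 382610 = -382612)
U(p, B) = 5 + B + B*p**2 (U(p, B) = 5 + ((p*p)*B + B) = 5 + (p**2*B + B) = 5 + (B*p**2 + B) = 5 + (B + B*p**2) = 5 + B + B*p**2)
y = 21925 (y = 5 + (-7 + 3)**2 + (-7 + 3)**2*37**2 = 5 + (-4)**2 + (-4)**2*1369 = 5 + 16 + 16*1369 = 5 + 16 + 21904 = 21925)
y - j = 21925 - 1*(-382612) = 21925 + 382612 = 404537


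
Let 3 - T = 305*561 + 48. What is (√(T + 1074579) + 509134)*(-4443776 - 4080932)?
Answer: -4340218682872 - 25574124*√100381 ≈ -4.3483e+12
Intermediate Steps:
T = -171150 (T = 3 - (305*561 + 48) = 3 - (171105 + 48) = 3 - 1*171153 = 3 - 171153 = -171150)
(√(T + 1074579) + 509134)*(-4443776 - 4080932) = (√(-171150 + 1074579) + 509134)*(-4443776 - 4080932) = (√903429 + 509134)*(-8524708) = (3*√100381 + 509134)*(-8524708) = (509134 + 3*√100381)*(-8524708) = -4340218682872 - 25574124*√100381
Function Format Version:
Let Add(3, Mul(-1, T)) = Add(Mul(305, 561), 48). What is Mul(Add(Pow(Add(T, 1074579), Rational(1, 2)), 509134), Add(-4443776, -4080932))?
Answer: Add(-4340218682872, Mul(-25574124, Pow(100381, Rational(1, 2)))) ≈ -4.3483e+12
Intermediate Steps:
T = -171150 (T = Add(3, Mul(-1, Add(Mul(305, 561), 48))) = Add(3, Mul(-1, Add(171105, 48))) = Add(3, Mul(-1, 171153)) = Add(3, -171153) = -171150)
Mul(Add(Pow(Add(T, 1074579), Rational(1, 2)), 509134), Add(-4443776, -4080932)) = Mul(Add(Pow(Add(-171150, 1074579), Rational(1, 2)), 509134), Add(-4443776, -4080932)) = Mul(Add(Pow(903429, Rational(1, 2)), 509134), -8524708) = Mul(Add(Mul(3, Pow(100381, Rational(1, 2))), 509134), -8524708) = Mul(Add(509134, Mul(3, Pow(100381, Rational(1, 2)))), -8524708) = Add(-4340218682872, Mul(-25574124, Pow(100381, Rational(1, 2))))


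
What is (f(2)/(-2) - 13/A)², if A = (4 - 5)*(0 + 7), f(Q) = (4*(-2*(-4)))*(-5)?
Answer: 328329/49 ≈ 6700.6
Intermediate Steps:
f(Q) = -160 (f(Q) = (4*8)*(-5) = 32*(-5) = -160)
A = -7 (A = -1*7 = -7)
(f(2)/(-2) - 13/A)² = (-160/(-2) - 13/(-7))² = (-160*(-½) - 13*(-⅐))² = (80 + 13/7)² = (573/7)² = 328329/49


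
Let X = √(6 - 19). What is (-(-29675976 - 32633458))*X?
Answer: 62309434*I*√13 ≈ 2.2466e+8*I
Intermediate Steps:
X = I*√13 (X = √(-13) = I*√13 ≈ 3.6056*I)
(-(-29675976 - 32633458))*X = (-(-29675976 - 32633458))*(I*√13) = (-2662/(1/((4447 - 12259) - 15595)))*(I*√13) = (-2662/(1/(-7812 - 15595)))*(I*√13) = (-2662/(1/(-23407)))*(I*√13) = (-2662/(-1/23407))*(I*√13) = (-2662*(-23407))*(I*√13) = 62309434*(I*√13) = 62309434*I*√13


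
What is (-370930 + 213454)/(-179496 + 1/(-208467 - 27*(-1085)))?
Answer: 28215289872/32160657313 ≈ 0.87732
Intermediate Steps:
(-370930 + 213454)/(-179496 + 1/(-208467 - 27*(-1085))) = -157476/(-179496 + 1/(-208467 + 29295)) = -157476/(-179496 + 1/(-179172)) = -157476/(-179496 - 1/179172) = -157476/(-32160657313/179172) = -157476*(-179172/32160657313) = 28215289872/32160657313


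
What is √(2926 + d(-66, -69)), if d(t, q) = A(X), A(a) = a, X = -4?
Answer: √2922 ≈ 54.056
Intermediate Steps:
d(t, q) = -4
√(2926 + d(-66, -69)) = √(2926 - 4) = √2922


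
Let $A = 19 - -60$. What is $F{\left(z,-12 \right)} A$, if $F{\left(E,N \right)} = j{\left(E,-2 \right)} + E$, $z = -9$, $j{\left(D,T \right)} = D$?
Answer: $-1422$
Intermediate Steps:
$F{\left(E,N \right)} = 2 E$ ($F{\left(E,N \right)} = E + E = 2 E$)
$A = 79$ ($A = 19 + 60 = 79$)
$F{\left(z,-12 \right)} A = 2 \left(-9\right) 79 = \left(-18\right) 79 = -1422$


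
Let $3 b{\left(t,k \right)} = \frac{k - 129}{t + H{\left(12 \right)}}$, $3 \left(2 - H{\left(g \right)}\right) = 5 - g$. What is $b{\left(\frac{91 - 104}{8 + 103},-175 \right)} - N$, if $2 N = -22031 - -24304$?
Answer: $- \frac{271565}{234} \approx -1160.5$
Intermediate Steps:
$H{\left(g \right)} = \frac{1}{3} + \frac{g}{3}$ ($H{\left(g \right)} = 2 - \frac{5 - g}{3} = 2 + \left(- \frac{5}{3} + \frac{g}{3}\right) = \frac{1}{3} + \frac{g}{3}$)
$N = \frac{2273}{2}$ ($N = \frac{-22031 - -24304}{2} = \frac{-22031 + 24304}{2} = \frac{1}{2} \cdot 2273 = \frac{2273}{2} \approx 1136.5$)
$b{\left(t,k \right)} = \frac{-129 + k}{3 \left(\frac{13}{3} + t\right)}$ ($b{\left(t,k \right)} = \frac{\left(k - 129\right) \frac{1}{t + \left(\frac{1}{3} + \frac{1}{3} \cdot 12\right)}}{3} = \frac{\left(-129 + k\right) \frac{1}{t + \left(\frac{1}{3} + 4\right)}}{3} = \frac{\left(-129 + k\right) \frac{1}{t + \frac{13}{3}}}{3} = \frac{\left(-129 + k\right) \frac{1}{\frac{13}{3} + t}}{3} = \frac{\frac{1}{\frac{13}{3} + t} \left(-129 + k\right)}{3} = \frac{-129 + k}{3 \left(\frac{13}{3} + t\right)}$)
$b{\left(\frac{91 - 104}{8 + 103},-175 \right)} - N = \frac{-129 - 175}{13 + 3 \frac{91 - 104}{8 + 103}} - \frac{2273}{2} = \frac{1}{13 + 3 \left(- \frac{13}{111}\right)} \left(-304\right) - \frac{2273}{2} = \frac{1}{13 - \frac{13}{37}} \left(-304\right) - \frac{2273}{2} = \frac{1}{\frac{468}{37}} \left(-304\right) - \frac{2273}{2} = \frac{37}{468} \left(-304\right) - \frac{2273}{2} = - \frac{2812}{117} - \frac{2273}{2} = - \frac{271565}{234}$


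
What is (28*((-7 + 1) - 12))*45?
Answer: -22680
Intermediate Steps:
(28*((-7 + 1) - 12))*45 = (28*(-6 - 12))*45 = (28*(-18))*45 = -504*45 = -22680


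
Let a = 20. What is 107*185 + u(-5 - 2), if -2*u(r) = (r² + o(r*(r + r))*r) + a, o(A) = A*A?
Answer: 106749/2 ≈ 53375.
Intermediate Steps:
o(A) = A²
u(r) = -10 - 2*r⁵ - r²/2 (u(r) = -((r² + (r*(r + r))²*r) + 20)/2 = -((r² + (r*(2*r))²*r) + 20)/2 = -((r² + (2*r²)²*r) + 20)/2 = -((r² + (4*r⁴)*r) + 20)/2 = -((r² + 4*r⁵) + 20)/2 = -(20 + r² + 4*r⁵)/2 = -10 - 2*r⁵ - r²/2)
107*185 + u(-5 - 2) = 107*185 + (-10 - 2*(-5 - 2)⁵ - (-5 - 2)²/2) = 19795 + (-10 - 2*(-7)⁵ - ½*(-7)²) = 19795 + (-10 - 2*(-16807) - ½*49) = 19795 + (-10 + 33614 - 49/2) = 19795 + 67159/2 = 106749/2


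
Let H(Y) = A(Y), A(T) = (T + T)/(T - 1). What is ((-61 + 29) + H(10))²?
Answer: 71824/81 ≈ 886.72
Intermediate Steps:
A(T) = 2*T/(-1 + T) (A(T) = (2*T)/(-1 + T) = 2*T/(-1 + T))
H(Y) = 2*Y/(-1 + Y)
((-61 + 29) + H(10))² = ((-61 + 29) + 2*10/(-1 + 10))² = (-32 + 2*10/9)² = (-32 + 2*10*(⅑))² = (-32 + 20/9)² = (-268/9)² = 71824/81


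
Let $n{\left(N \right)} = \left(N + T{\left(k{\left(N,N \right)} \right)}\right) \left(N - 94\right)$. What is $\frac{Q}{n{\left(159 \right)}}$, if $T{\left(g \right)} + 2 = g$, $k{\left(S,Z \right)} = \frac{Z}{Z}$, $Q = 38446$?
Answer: $\frac{19223}{5135} \approx 3.7435$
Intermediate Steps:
$k{\left(S,Z \right)} = 1$
$T{\left(g \right)} = -2 + g$
$n{\left(N \right)} = \left(-1 + N\right) \left(-94 + N\right)$ ($n{\left(N \right)} = \left(N + \left(-2 + 1\right)\right) \left(N - 94\right) = \left(N - 1\right) \left(-94 + N\right) = \left(-1 + N\right) \left(-94 + N\right)$)
$\frac{Q}{n{\left(159 \right)}} = \frac{38446}{94 + 159^{2} - 15105} = \frac{38446}{94 + 25281 - 15105} = \frac{38446}{10270} = 38446 \cdot \frac{1}{10270} = \frac{19223}{5135}$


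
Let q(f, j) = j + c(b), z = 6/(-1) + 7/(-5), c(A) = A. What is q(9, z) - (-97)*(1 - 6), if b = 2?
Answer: -2452/5 ≈ -490.40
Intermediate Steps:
z = -37/5 (z = 6*(-1) + 7*(-⅕) = -6 - 7/5 = -37/5 ≈ -7.4000)
q(f, j) = 2 + j (q(f, j) = j + 2 = 2 + j)
q(9, z) - (-97)*(1 - 6) = (2 - 37/5) - (-97)*(1 - 6) = -27/5 - (-97)*(-5) = -27/5 - 97*5 = -27/5 - 485 = -2452/5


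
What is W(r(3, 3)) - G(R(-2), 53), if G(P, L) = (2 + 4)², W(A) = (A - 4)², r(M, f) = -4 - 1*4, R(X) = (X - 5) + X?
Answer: 108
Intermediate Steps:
R(X) = -5 + 2*X (R(X) = (-5 + X) + X = -5 + 2*X)
r(M, f) = -8 (r(M, f) = -4 - 4 = -8)
W(A) = (-4 + A)²
G(P, L) = 36 (G(P, L) = 6² = 36)
W(r(3, 3)) - G(R(-2), 53) = (-4 - 8)² - 1*36 = (-12)² - 36 = 144 - 36 = 108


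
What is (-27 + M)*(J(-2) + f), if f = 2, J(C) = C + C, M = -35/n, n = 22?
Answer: 629/11 ≈ 57.182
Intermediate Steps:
M = -35/22 ≈ -1.5909
J(C) = 2*C
(-27 + M)*(J(-2) + f) = (-27 - 35/22)*(2*(-2) + 2) = -629*(-4 + 2)/22 = -629/22*(-2) = 629/11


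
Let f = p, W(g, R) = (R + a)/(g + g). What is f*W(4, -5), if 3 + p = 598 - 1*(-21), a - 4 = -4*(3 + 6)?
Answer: -2849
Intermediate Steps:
a = -32 (a = 4 - 4*(3 + 6) = 4 - 4*9 = 4 - 36 = -32)
p = 616 (p = -3 + (598 - 1*(-21)) = -3 + (598 + 21) = -3 + 619 = 616)
W(g, R) = (-32 + R)/(2*g) (W(g, R) = (R - 32)/(g + g) = (-32 + R)/((2*g)) = (-32 + R)*(1/(2*g)) = (-32 + R)/(2*g))
f = 616
f*W(4, -5) = 616*((1/2)*(-32 - 5)/4) = 616*((1/2)*(1/4)*(-37)) = 616*(-37/8) = -2849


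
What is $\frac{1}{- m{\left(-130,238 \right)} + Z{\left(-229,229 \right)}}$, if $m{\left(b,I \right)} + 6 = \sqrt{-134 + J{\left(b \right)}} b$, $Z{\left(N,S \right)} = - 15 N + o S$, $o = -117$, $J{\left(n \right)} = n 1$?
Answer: $- \frac{973}{22907396} - \frac{65 i \sqrt{66}}{137444376} \approx -4.2475 \cdot 10^{-5} - 3.842 \cdot 10^{-6} i$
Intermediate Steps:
$J{\left(n \right)} = n$
$Z{\left(N,S \right)} = - 117 S - 15 N$ ($Z{\left(N,S \right)} = - 15 N - 117 S = - 117 S - 15 N$)
$m{\left(b,I \right)} = -6 + b \sqrt{-134 + b}$ ($m{\left(b,I \right)} = -6 + \sqrt{-134 + b} b = -6 + b \sqrt{-134 + b}$)
$\frac{1}{- m{\left(-130,238 \right)} + Z{\left(-229,229 \right)}} = \frac{1}{- (-6 - 130 \sqrt{-134 - 130}) - 23358} = \frac{1}{- (-6 - 130 \sqrt{-264}) + \left(-26793 + 3435\right)} = \frac{1}{- (-6 - 130 \cdot 2 i \sqrt{66}) - 23358} = \frac{1}{- (-6 - 260 i \sqrt{66}) - 23358} = \frac{1}{\left(6 + 260 i \sqrt{66}\right) - 23358} = \frac{1}{-23352 + 260 i \sqrt{66}}$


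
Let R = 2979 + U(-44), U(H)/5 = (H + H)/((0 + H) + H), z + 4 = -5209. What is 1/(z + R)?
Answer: -1/2229 ≈ -0.00044863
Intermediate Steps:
z = -5213 (z = -4 - 5209 = -5213)
U(H) = 5 (U(H) = 5*((H + H)/((0 + H) + H)) = 5*((2*H)/(H + H)) = 5*((2*H)/((2*H))) = 5*((2*H)*(1/(2*H))) = 5*1 = 5)
R = 2984 (R = 2979 + 5 = 2984)
1/(z + R) = 1/(-5213 + 2984) = 1/(-2229) = -1/2229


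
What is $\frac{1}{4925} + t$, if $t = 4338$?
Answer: $\frac{21364651}{4925} \approx 4338.0$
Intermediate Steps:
$\frac{1}{4925} + t = \frac{1}{4925} + 4338 = \frac{21364651}{4925}$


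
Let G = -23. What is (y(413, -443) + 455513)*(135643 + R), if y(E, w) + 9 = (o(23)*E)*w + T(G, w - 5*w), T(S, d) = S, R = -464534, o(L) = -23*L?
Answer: -31981621321672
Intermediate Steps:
y(E, w) = -32 - 529*E*w (y(E, w) = -9 + (((-23*23)*E)*w - 23) = -9 + ((-529*E)*w - 23) = -9 + (-529*E*w - 23) = -9 + (-23 - 529*E*w) = -32 - 529*E*w)
(y(413, -443) + 455513)*(135643 + R) = ((-32 - 529*413*(-443)) + 455513)*(135643 - 464534) = ((-32 + 96785311) + 455513)*(-328891) = (96785279 + 455513)*(-328891) = 97240792*(-328891) = -31981621321672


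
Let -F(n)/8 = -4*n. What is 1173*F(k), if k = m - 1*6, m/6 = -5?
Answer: -1351296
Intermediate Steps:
m = -30 (m = 6*(-5) = -30)
k = -36 (k = -30 - 1*6 = -30 - 6 = -36)
F(n) = 32*n (F(n) = -(-32)*n = 32*n)
1173*F(k) = 1173*(32*(-36)) = 1173*(-1152) = -1351296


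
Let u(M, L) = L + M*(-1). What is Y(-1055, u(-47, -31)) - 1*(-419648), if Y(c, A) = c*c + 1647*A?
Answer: 1559025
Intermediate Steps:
u(M, L) = L - M
Y(c, A) = c² + 1647*A
Y(-1055, u(-47, -31)) - 1*(-419648) = ((-1055)² + 1647*(-31 - 1*(-47))) - 1*(-419648) = (1113025 + 1647*(-31 + 47)) + 419648 = (1113025 + 1647*16) + 419648 = (1113025 + 26352) + 419648 = 1139377 + 419648 = 1559025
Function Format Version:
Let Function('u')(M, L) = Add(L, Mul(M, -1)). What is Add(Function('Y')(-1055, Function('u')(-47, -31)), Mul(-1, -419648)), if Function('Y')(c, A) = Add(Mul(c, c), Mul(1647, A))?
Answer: 1559025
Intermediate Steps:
Function('u')(M, L) = Add(L, Mul(-1, M))
Function('Y')(c, A) = Add(Pow(c, 2), Mul(1647, A))
Add(Function('Y')(-1055, Function('u')(-47, -31)), Mul(-1, -419648)) = Add(Add(Pow(-1055, 2), Mul(1647, Add(-31, Mul(-1, -47)))), Mul(-1, -419648)) = Add(Add(1113025, Mul(1647, Add(-31, 47))), 419648) = Add(Add(1113025, Mul(1647, 16)), 419648) = Add(Add(1113025, 26352), 419648) = Add(1139377, 419648) = 1559025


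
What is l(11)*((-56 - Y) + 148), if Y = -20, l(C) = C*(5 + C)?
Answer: 19712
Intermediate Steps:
l(11)*((-56 - Y) + 148) = (11*(5 + 11))*((-56 - 1*(-20)) + 148) = (11*16)*((-56 + 20) + 148) = 176*(-36 + 148) = 176*112 = 19712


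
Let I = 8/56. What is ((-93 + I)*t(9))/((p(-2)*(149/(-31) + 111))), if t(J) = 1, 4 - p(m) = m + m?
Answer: -10075/92176 ≈ -0.10930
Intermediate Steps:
p(m) = 4 - 2*m (p(m) = 4 - (m + m) = 4 - 2*m)
I = ⅐ (I = 8*(1/56) = ⅐ ≈ 0.14286)
((-93 + I)*t(9))/((p(-2)*(149/(-31) + 111))) = ((-93 + ⅐)*1)/(((4 - 2*(-2))*(149/(-31) + 111))) = (-650/7*1)/(((4 + 4)*(149*(-1/31) + 111))) = -650*1/(8*(-149/31 + 111))/7 = -650/(7*(8*(3292/31))) = -650/(7*26336/31) = -650/7*31/26336 = -10075/92176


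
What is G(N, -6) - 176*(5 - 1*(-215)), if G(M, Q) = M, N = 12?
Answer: -38708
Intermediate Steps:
G(N, -6) - 176*(5 - 1*(-215)) = 12 - 176*(5 - 1*(-215)) = 12 - 176*(5 + 215) = 12 - 176*220 = 12 - 38720 = -38708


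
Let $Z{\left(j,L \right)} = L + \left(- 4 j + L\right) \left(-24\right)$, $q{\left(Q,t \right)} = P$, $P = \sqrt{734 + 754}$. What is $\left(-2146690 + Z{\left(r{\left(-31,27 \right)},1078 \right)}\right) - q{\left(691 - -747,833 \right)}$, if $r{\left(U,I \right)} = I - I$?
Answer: $-2171484 - 4 \sqrt{93} \approx -2.1715 \cdot 10^{6}$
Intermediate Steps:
$P = 4 \sqrt{93}$ ($P = \sqrt{1488} = 4 \sqrt{93} \approx 38.575$)
$r{\left(U,I \right)} = 0$
$q{\left(Q,t \right)} = 4 \sqrt{93}$
$Z{\left(j,L \right)} = - 23 L + 96 j$ ($Z{\left(j,L \right)} = L + \left(L - 4 j\right) \left(-24\right) = L - \left(- 96 j + 24 L\right) = - 23 L + 96 j$)
$\left(-2146690 + Z{\left(r{\left(-31,27 \right)},1078 \right)}\right) - q{\left(691 - -747,833 \right)} = \left(-2146690 + \left(\left(-23\right) 1078 + 96 \cdot 0\right)\right) - 4 \sqrt{93} = \left(-2146690 + \left(-24794 + 0\right)\right) - 4 \sqrt{93} = \left(-2146690 - 24794\right) - 4 \sqrt{93} = -2171484 - 4 \sqrt{93}$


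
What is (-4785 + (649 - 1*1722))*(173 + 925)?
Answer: -6432084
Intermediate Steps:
(-4785 + (649 - 1*1722))*(173 + 925) = (-4785 + (649 - 1722))*1098 = (-4785 - 1073)*1098 = -5858*1098 = -6432084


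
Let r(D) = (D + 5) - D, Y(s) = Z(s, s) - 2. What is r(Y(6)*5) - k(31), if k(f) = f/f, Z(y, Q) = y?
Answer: 4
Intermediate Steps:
Y(s) = -2 + s (Y(s) = s - 2 = -2 + s)
k(f) = 1
r(D) = 5 (r(D) = (5 + D) - D = 5)
r(Y(6)*5) - k(31) = 5 - 1*1 = 5 - 1 = 4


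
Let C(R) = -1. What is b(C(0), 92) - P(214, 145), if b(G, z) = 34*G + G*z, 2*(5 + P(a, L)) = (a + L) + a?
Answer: -815/2 ≈ -407.50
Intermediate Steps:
P(a, L) = -5 + a + L/2 (P(a, L) = -5 + ((a + L) + a)/2 = -5 + ((L + a) + a)/2 = -5 + (L + 2*a)/2 = -5 + (a + L/2) = -5 + a + L/2)
b(C(0), 92) - P(214, 145) = -(34 + 92) - (-5 + 214 + (½)*145) = -1*126 - (-5 + 214 + 145/2) = -126 - 1*563/2 = -126 - 563/2 = -815/2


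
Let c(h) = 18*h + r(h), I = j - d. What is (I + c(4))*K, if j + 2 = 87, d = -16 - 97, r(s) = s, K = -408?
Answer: -111792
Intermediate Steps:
d = -113
j = 85 (j = -2 + 87 = 85)
I = 198 (I = 85 - 1*(-113) = 85 + 113 = 198)
c(h) = 19*h (c(h) = 18*h + h = 19*h)
(I + c(4))*K = (198 + 19*4)*(-408) = (198 + 76)*(-408) = 274*(-408) = -111792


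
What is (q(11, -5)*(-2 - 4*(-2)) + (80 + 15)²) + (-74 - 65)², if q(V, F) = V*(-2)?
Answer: 28214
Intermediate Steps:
q(V, F) = -2*V
(q(11, -5)*(-2 - 4*(-2)) + (80 + 15)²) + (-74 - 65)² = ((-2*11)*(-2 - 4*(-2)) + (80 + 15)²) + (-74 - 65)² = (-22*(-2 + 8) + 95²) + (-139)² = (-22*6 + 9025) + 19321 = (-132 + 9025) + 19321 = 8893 + 19321 = 28214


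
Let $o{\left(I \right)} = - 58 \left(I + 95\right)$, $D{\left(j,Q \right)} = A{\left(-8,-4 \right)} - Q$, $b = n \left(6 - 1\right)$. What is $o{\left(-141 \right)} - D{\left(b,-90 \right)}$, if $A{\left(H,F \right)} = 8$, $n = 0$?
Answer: $2570$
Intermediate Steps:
$b = 0$ ($b = 0 \left(6 - 1\right) = 0 \cdot 5 = 0$)
$D{\left(j,Q \right)} = 8 - Q$
$o{\left(I \right)} = -5510 - 58 I$ ($o{\left(I \right)} = - 58 \left(95 + I\right) = -5510 - 58 I$)
$o{\left(-141 \right)} - D{\left(b,-90 \right)} = \left(-5510 - -8178\right) - \left(8 - -90\right) = \left(-5510 + 8178\right) - \left(8 + 90\right) = 2668 - 98 = 2570$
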